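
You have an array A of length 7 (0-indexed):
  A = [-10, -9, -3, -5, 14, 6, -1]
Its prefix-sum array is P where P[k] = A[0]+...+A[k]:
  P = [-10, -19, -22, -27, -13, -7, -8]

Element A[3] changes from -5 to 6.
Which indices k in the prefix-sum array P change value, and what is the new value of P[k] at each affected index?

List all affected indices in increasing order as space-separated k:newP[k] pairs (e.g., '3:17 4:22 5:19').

Answer: 3:-16 4:-2 5:4 6:3

Derivation:
P[k] = A[0] + ... + A[k]
P[k] includes A[3] iff k >= 3
Affected indices: 3, 4, ..., 6; delta = 11
  P[3]: -27 + 11 = -16
  P[4]: -13 + 11 = -2
  P[5]: -7 + 11 = 4
  P[6]: -8 + 11 = 3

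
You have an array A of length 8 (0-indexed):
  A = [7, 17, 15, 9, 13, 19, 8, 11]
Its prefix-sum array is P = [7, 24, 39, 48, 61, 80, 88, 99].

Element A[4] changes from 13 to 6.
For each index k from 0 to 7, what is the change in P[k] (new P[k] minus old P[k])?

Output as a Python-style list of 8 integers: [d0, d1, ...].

Answer: [0, 0, 0, 0, -7, -7, -7, -7]

Derivation:
Element change: A[4] 13 -> 6, delta = -7
For k < 4: P[k] unchanged, delta_P[k] = 0
For k >= 4: P[k] shifts by exactly -7
Delta array: [0, 0, 0, 0, -7, -7, -7, -7]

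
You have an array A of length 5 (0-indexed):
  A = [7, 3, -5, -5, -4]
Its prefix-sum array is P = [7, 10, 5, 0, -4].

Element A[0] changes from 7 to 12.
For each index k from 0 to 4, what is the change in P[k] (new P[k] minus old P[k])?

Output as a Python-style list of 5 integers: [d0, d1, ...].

Element change: A[0] 7 -> 12, delta = 5
For k < 0: P[k] unchanged, delta_P[k] = 0
For k >= 0: P[k] shifts by exactly 5
Delta array: [5, 5, 5, 5, 5]

Answer: [5, 5, 5, 5, 5]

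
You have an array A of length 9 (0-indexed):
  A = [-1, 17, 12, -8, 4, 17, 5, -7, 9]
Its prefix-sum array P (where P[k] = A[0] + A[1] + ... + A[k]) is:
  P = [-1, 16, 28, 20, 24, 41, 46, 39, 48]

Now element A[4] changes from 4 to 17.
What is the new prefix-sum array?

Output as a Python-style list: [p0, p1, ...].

Change: A[4] 4 -> 17, delta = 13
P[k] for k < 4: unchanged (A[4] not included)
P[k] for k >= 4: shift by delta = 13
  P[0] = -1 + 0 = -1
  P[1] = 16 + 0 = 16
  P[2] = 28 + 0 = 28
  P[3] = 20 + 0 = 20
  P[4] = 24 + 13 = 37
  P[5] = 41 + 13 = 54
  P[6] = 46 + 13 = 59
  P[7] = 39 + 13 = 52
  P[8] = 48 + 13 = 61

Answer: [-1, 16, 28, 20, 37, 54, 59, 52, 61]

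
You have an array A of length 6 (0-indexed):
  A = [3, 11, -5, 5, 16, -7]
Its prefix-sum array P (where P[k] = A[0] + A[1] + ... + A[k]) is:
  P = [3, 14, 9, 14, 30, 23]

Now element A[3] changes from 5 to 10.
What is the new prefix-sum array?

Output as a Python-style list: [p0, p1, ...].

Answer: [3, 14, 9, 19, 35, 28]

Derivation:
Change: A[3] 5 -> 10, delta = 5
P[k] for k < 3: unchanged (A[3] not included)
P[k] for k >= 3: shift by delta = 5
  P[0] = 3 + 0 = 3
  P[1] = 14 + 0 = 14
  P[2] = 9 + 0 = 9
  P[3] = 14 + 5 = 19
  P[4] = 30 + 5 = 35
  P[5] = 23 + 5 = 28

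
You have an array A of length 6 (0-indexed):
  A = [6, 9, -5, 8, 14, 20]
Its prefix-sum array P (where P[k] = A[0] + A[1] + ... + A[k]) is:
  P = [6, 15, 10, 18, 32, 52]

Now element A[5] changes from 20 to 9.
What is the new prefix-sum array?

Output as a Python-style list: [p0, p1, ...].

Change: A[5] 20 -> 9, delta = -11
P[k] for k < 5: unchanged (A[5] not included)
P[k] for k >= 5: shift by delta = -11
  P[0] = 6 + 0 = 6
  P[1] = 15 + 0 = 15
  P[2] = 10 + 0 = 10
  P[3] = 18 + 0 = 18
  P[4] = 32 + 0 = 32
  P[5] = 52 + -11 = 41

Answer: [6, 15, 10, 18, 32, 41]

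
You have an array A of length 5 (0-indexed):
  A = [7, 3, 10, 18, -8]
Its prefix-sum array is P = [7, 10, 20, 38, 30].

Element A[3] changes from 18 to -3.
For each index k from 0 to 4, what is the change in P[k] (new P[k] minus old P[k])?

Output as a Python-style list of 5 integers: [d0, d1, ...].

Element change: A[3] 18 -> -3, delta = -21
For k < 3: P[k] unchanged, delta_P[k] = 0
For k >= 3: P[k] shifts by exactly -21
Delta array: [0, 0, 0, -21, -21]

Answer: [0, 0, 0, -21, -21]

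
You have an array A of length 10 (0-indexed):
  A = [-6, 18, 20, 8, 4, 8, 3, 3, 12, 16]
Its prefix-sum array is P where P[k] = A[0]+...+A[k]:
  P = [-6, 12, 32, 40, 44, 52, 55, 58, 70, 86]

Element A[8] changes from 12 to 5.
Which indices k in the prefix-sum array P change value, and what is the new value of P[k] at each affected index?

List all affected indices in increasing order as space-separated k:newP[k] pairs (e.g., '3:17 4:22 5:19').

P[k] = A[0] + ... + A[k]
P[k] includes A[8] iff k >= 8
Affected indices: 8, 9, ..., 9; delta = -7
  P[8]: 70 + -7 = 63
  P[9]: 86 + -7 = 79

Answer: 8:63 9:79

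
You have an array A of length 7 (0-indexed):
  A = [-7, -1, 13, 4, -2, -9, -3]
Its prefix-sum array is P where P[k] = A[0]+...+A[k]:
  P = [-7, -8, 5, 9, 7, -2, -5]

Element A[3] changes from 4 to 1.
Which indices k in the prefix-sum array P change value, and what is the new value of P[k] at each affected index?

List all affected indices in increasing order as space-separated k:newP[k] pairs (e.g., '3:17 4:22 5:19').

Answer: 3:6 4:4 5:-5 6:-8

Derivation:
P[k] = A[0] + ... + A[k]
P[k] includes A[3] iff k >= 3
Affected indices: 3, 4, ..., 6; delta = -3
  P[3]: 9 + -3 = 6
  P[4]: 7 + -3 = 4
  P[5]: -2 + -3 = -5
  P[6]: -5 + -3 = -8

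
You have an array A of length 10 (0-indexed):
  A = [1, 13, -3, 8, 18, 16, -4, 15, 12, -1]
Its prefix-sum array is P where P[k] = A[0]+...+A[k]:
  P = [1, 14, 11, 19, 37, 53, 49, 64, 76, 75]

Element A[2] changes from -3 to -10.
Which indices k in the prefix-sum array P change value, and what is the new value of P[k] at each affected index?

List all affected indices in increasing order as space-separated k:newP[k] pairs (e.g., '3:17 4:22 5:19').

P[k] = A[0] + ... + A[k]
P[k] includes A[2] iff k >= 2
Affected indices: 2, 3, ..., 9; delta = -7
  P[2]: 11 + -7 = 4
  P[3]: 19 + -7 = 12
  P[4]: 37 + -7 = 30
  P[5]: 53 + -7 = 46
  P[6]: 49 + -7 = 42
  P[7]: 64 + -7 = 57
  P[8]: 76 + -7 = 69
  P[9]: 75 + -7 = 68

Answer: 2:4 3:12 4:30 5:46 6:42 7:57 8:69 9:68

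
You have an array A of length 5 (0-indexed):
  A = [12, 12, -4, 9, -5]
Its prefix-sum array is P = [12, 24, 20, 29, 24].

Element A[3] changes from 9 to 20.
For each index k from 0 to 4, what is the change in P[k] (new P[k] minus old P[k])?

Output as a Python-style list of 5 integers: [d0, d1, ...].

Answer: [0, 0, 0, 11, 11]

Derivation:
Element change: A[3] 9 -> 20, delta = 11
For k < 3: P[k] unchanged, delta_P[k] = 0
For k >= 3: P[k] shifts by exactly 11
Delta array: [0, 0, 0, 11, 11]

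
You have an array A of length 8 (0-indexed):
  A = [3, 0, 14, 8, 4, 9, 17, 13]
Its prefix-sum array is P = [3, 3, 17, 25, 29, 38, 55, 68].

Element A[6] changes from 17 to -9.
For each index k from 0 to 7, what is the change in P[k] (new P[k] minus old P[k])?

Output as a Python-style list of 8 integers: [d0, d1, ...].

Element change: A[6] 17 -> -9, delta = -26
For k < 6: P[k] unchanged, delta_P[k] = 0
For k >= 6: P[k] shifts by exactly -26
Delta array: [0, 0, 0, 0, 0, 0, -26, -26]

Answer: [0, 0, 0, 0, 0, 0, -26, -26]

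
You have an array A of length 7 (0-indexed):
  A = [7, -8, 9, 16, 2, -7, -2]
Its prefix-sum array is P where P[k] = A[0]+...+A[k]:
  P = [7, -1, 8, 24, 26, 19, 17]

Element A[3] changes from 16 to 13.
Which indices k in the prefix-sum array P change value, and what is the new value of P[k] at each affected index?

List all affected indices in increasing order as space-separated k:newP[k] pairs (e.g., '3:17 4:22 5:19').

Answer: 3:21 4:23 5:16 6:14

Derivation:
P[k] = A[0] + ... + A[k]
P[k] includes A[3] iff k >= 3
Affected indices: 3, 4, ..., 6; delta = -3
  P[3]: 24 + -3 = 21
  P[4]: 26 + -3 = 23
  P[5]: 19 + -3 = 16
  P[6]: 17 + -3 = 14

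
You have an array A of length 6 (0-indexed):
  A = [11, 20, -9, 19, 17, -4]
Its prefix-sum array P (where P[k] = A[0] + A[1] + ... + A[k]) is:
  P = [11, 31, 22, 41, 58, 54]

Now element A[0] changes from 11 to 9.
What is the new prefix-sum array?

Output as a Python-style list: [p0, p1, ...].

Change: A[0] 11 -> 9, delta = -2
P[k] for k < 0: unchanged (A[0] not included)
P[k] for k >= 0: shift by delta = -2
  P[0] = 11 + -2 = 9
  P[1] = 31 + -2 = 29
  P[2] = 22 + -2 = 20
  P[3] = 41 + -2 = 39
  P[4] = 58 + -2 = 56
  P[5] = 54 + -2 = 52

Answer: [9, 29, 20, 39, 56, 52]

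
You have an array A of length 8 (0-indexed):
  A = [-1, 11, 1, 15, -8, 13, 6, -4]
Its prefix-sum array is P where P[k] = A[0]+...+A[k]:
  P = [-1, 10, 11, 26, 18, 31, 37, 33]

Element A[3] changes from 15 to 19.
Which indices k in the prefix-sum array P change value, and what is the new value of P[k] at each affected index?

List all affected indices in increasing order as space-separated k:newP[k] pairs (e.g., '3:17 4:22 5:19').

Answer: 3:30 4:22 5:35 6:41 7:37

Derivation:
P[k] = A[0] + ... + A[k]
P[k] includes A[3] iff k >= 3
Affected indices: 3, 4, ..., 7; delta = 4
  P[3]: 26 + 4 = 30
  P[4]: 18 + 4 = 22
  P[5]: 31 + 4 = 35
  P[6]: 37 + 4 = 41
  P[7]: 33 + 4 = 37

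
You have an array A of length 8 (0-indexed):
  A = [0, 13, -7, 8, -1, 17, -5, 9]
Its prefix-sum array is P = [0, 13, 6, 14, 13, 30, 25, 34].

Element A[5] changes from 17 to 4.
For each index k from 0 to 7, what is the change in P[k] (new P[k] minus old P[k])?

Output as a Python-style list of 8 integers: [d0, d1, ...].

Answer: [0, 0, 0, 0, 0, -13, -13, -13]

Derivation:
Element change: A[5] 17 -> 4, delta = -13
For k < 5: P[k] unchanged, delta_P[k] = 0
For k >= 5: P[k] shifts by exactly -13
Delta array: [0, 0, 0, 0, 0, -13, -13, -13]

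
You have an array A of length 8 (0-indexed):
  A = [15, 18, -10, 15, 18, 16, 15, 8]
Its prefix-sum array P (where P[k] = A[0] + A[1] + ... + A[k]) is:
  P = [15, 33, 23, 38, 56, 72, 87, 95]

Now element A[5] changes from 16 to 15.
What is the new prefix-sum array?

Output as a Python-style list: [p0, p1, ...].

Change: A[5] 16 -> 15, delta = -1
P[k] for k < 5: unchanged (A[5] not included)
P[k] for k >= 5: shift by delta = -1
  P[0] = 15 + 0 = 15
  P[1] = 33 + 0 = 33
  P[2] = 23 + 0 = 23
  P[3] = 38 + 0 = 38
  P[4] = 56 + 0 = 56
  P[5] = 72 + -1 = 71
  P[6] = 87 + -1 = 86
  P[7] = 95 + -1 = 94

Answer: [15, 33, 23, 38, 56, 71, 86, 94]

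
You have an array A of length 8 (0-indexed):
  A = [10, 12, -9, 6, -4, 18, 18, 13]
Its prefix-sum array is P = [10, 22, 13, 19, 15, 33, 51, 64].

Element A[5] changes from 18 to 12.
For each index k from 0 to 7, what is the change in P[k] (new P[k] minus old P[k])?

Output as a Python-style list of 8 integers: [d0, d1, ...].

Answer: [0, 0, 0, 0, 0, -6, -6, -6]

Derivation:
Element change: A[5] 18 -> 12, delta = -6
For k < 5: P[k] unchanged, delta_P[k] = 0
For k >= 5: P[k] shifts by exactly -6
Delta array: [0, 0, 0, 0, 0, -6, -6, -6]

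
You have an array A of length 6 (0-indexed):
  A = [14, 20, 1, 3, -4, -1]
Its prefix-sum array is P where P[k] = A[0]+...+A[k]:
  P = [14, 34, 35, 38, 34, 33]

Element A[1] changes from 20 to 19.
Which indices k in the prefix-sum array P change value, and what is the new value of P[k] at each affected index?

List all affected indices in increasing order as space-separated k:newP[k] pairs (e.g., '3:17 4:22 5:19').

P[k] = A[0] + ... + A[k]
P[k] includes A[1] iff k >= 1
Affected indices: 1, 2, ..., 5; delta = -1
  P[1]: 34 + -1 = 33
  P[2]: 35 + -1 = 34
  P[3]: 38 + -1 = 37
  P[4]: 34 + -1 = 33
  P[5]: 33 + -1 = 32

Answer: 1:33 2:34 3:37 4:33 5:32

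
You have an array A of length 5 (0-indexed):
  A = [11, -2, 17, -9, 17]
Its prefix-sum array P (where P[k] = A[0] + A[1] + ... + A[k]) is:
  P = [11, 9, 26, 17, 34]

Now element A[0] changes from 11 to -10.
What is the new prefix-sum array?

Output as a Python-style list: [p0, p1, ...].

Change: A[0] 11 -> -10, delta = -21
P[k] for k < 0: unchanged (A[0] not included)
P[k] for k >= 0: shift by delta = -21
  P[0] = 11 + -21 = -10
  P[1] = 9 + -21 = -12
  P[2] = 26 + -21 = 5
  P[3] = 17 + -21 = -4
  P[4] = 34 + -21 = 13

Answer: [-10, -12, 5, -4, 13]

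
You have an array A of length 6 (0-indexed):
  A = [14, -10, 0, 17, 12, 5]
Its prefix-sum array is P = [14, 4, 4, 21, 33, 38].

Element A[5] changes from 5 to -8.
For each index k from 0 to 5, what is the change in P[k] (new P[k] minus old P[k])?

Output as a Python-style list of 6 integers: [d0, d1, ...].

Answer: [0, 0, 0, 0, 0, -13]

Derivation:
Element change: A[5] 5 -> -8, delta = -13
For k < 5: P[k] unchanged, delta_P[k] = 0
For k >= 5: P[k] shifts by exactly -13
Delta array: [0, 0, 0, 0, 0, -13]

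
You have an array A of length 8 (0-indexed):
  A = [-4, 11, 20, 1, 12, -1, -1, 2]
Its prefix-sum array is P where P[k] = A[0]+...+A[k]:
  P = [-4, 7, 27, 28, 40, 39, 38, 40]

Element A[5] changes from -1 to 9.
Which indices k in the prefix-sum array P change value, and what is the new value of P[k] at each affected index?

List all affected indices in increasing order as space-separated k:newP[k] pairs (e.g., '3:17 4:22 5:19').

Answer: 5:49 6:48 7:50

Derivation:
P[k] = A[0] + ... + A[k]
P[k] includes A[5] iff k >= 5
Affected indices: 5, 6, ..., 7; delta = 10
  P[5]: 39 + 10 = 49
  P[6]: 38 + 10 = 48
  P[7]: 40 + 10 = 50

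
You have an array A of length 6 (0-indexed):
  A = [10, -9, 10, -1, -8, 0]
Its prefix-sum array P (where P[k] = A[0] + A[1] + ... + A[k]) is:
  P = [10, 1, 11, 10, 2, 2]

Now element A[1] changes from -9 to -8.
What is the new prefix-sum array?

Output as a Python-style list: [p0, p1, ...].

Answer: [10, 2, 12, 11, 3, 3]

Derivation:
Change: A[1] -9 -> -8, delta = 1
P[k] for k < 1: unchanged (A[1] not included)
P[k] for k >= 1: shift by delta = 1
  P[0] = 10 + 0 = 10
  P[1] = 1 + 1 = 2
  P[2] = 11 + 1 = 12
  P[3] = 10 + 1 = 11
  P[4] = 2 + 1 = 3
  P[5] = 2 + 1 = 3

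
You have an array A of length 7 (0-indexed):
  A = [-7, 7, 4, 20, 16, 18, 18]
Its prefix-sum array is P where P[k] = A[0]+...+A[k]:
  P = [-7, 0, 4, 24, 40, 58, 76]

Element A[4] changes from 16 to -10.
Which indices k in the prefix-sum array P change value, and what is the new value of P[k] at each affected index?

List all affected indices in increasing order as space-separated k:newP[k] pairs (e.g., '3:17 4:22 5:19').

Answer: 4:14 5:32 6:50

Derivation:
P[k] = A[0] + ... + A[k]
P[k] includes A[4] iff k >= 4
Affected indices: 4, 5, ..., 6; delta = -26
  P[4]: 40 + -26 = 14
  P[5]: 58 + -26 = 32
  P[6]: 76 + -26 = 50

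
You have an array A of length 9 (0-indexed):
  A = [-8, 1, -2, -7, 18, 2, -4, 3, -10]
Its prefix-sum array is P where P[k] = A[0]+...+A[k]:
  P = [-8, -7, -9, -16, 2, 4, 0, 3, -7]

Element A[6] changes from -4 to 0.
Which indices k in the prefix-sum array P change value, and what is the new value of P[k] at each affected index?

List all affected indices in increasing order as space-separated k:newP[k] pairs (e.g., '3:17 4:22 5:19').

P[k] = A[0] + ... + A[k]
P[k] includes A[6] iff k >= 6
Affected indices: 6, 7, ..., 8; delta = 4
  P[6]: 0 + 4 = 4
  P[7]: 3 + 4 = 7
  P[8]: -7 + 4 = -3

Answer: 6:4 7:7 8:-3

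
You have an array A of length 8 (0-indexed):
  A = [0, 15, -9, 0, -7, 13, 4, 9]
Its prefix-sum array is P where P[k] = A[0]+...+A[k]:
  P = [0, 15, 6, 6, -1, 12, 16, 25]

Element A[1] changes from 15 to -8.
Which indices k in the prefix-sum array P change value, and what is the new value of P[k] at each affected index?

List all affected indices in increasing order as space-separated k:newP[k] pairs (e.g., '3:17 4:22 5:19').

P[k] = A[0] + ... + A[k]
P[k] includes A[1] iff k >= 1
Affected indices: 1, 2, ..., 7; delta = -23
  P[1]: 15 + -23 = -8
  P[2]: 6 + -23 = -17
  P[3]: 6 + -23 = -17
  P[4]: -1 + -23 = -24
  P[5]: 12 + -23 = -11
  P[6]: 16 + -23 = -7
  P[7]: 25 + -23 = 2

Answer: 1:-8 2:-17 3:-17 4:-24 5:-11 6:-7 7:2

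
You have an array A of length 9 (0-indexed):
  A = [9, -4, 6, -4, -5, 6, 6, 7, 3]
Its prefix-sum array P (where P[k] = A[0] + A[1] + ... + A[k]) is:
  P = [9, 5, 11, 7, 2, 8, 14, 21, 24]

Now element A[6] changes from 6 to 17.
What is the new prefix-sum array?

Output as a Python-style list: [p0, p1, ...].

Answer: [9, 5, 11, 7, 2, 8, 25, 32, 35]

Derivation:
Change: A[6] 6 -> 17, delta = 11
P[k] for k < 6: unchanged (A[6] not included)
P[k] for k >= 6: shift by delta = 11
  P[0] = 9 + 0 = 9
  P[1] = 5 + 0 = 5
  P[2] = 11 + 0 = 11
  P[3] = 7 + 0 = 7
  P[4] = 2 + 0 = 2
  P[5] = 8 + 0 = 8
  P[6] = 14 + 11 = 25
  P[7] = 21 + 11 = 32
  P[8] = 24 + 11 = 35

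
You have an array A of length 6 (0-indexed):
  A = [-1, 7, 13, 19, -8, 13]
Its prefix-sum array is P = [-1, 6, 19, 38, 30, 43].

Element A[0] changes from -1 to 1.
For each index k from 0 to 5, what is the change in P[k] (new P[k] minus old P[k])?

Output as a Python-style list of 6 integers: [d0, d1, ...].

Answer: [2, 2, 2, 2, 2, 2]

Derivation:
Element change: A[0] -1 -> 1, delta = 2
For k < 0: P[k] unchanged, delta_P[k] = 0
For k >= 0: P[k] shifts by exactly 2
Delta array: [2, 2, 2, 2, 2, 2]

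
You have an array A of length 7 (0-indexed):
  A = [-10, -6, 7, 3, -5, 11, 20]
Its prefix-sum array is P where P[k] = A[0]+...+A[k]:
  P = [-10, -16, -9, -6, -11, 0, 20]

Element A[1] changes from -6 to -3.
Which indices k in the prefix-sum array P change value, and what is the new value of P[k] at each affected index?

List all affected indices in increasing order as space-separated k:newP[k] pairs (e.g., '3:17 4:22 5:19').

Answer: 1:-13 2:-6 3:-3 4:-8 5:3 6:23

Derivation:
P[k] = A[0] + ... + A[k]
P[k] includes A[1] iff k >= 1
Affected indices: 1, 2, ..., 6; delta = 3
  P[1]: -16 + 3 = -13
  P[2]: -9 + 3 = -6
  P[3]: -6 + 3 = -3
  P[4]: -11 + 3 = -8
  P[5]: 0 + 3 = 3
  P[6]: 20 + 3 = 23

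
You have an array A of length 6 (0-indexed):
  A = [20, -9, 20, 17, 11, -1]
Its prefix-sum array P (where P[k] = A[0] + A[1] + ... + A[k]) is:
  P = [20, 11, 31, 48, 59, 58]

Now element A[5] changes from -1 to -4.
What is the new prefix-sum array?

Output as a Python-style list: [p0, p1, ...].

Change: A[5] -1 -> -4, delta = -3
P[k] for k < 5: unchanged (A[5] not included)
P[k] for k >= 5: shift by delta = -3
  P[0] = 20 + 0 = 20
  P[1] = 11 + 0 = 11
  P[2] = 31 + 0 = 31
  P[3] = 48 + 0 = 48
  P[4] = 59 + 0 = 59
  P[5] = 58 + -3 = 55

Answer: [20, 11, 31, 48, 59, 55]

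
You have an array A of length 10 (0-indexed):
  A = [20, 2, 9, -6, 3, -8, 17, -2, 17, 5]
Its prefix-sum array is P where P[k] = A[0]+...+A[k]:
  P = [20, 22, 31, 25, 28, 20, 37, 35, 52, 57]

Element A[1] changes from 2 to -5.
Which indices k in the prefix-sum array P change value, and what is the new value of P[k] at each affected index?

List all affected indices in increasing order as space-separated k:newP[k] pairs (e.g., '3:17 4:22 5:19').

P[k] = A[0] + ... + A[k]
P[k] includes A[1] iff k >= 1
Affected indices: 1, 2, ..., 9; delta = -7
  P[1]: 22 + -7 = 15
  P[2]: 31 + -7 = 24
  P[3]: 25 + -7 = 18
  P[4]: 28 + -7 = 21
  P[5]: 20 + -7 = 13
  P[6]: 37 + -7 = 30
  P[7]: 35 + -7 = 28
  P[8]: 52 + -7 = 45
  P[9]: 57 + -7 = 50

Answer: 1:15 2:24 3:18 4:21 5:13 6:30 7:28 8:45 9:50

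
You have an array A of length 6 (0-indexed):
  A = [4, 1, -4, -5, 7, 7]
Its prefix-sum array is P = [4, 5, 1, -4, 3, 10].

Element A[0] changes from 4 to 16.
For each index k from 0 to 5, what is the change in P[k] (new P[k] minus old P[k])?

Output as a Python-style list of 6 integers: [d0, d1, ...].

Element change: A[0] 4 -> 16, delta = 12
For k < 0: P[k] unchanged, delta_P[k] = 0
For k >= 0: P[k] shifts by exactly 12
Delta array: [12, 12, 12, 12, 12, 12]

Answer: [12, 12, 12, 12, 12, 12]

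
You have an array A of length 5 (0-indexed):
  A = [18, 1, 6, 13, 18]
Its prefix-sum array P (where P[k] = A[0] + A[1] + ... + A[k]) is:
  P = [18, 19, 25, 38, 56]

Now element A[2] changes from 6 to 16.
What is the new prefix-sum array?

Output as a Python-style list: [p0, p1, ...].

Change: A[2] 6 -> 16, delta = 10
P[k] for k < 2: unchanged (A[2] not included)
P[k] for k >= 2: shift by delta = 10
  P[0] = 18 + 0 = 18
  P[1] = 19 + 0 = 19
  P[2] = 25 + 10 = 35
  P[3] = 38 + 10 = 48
  P[4] = 56 + 10 = 66

Answer: [18, 19, 35, 48, 66]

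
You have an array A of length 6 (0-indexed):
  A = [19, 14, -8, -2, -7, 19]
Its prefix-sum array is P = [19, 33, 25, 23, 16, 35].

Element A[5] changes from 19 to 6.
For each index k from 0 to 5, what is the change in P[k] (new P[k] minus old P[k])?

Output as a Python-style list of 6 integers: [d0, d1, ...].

Answer: [0, 0, 0, 0, 0, -13]

Derivation:
Element change: A[5] 19 -> 6, delta = -13
For k < 5: P[k] unchanged, delta_P[k] = 0
For k >= 5: P[k] shifts by exactly -13
Delta array: [0, 0, 0, 0, 0, -13]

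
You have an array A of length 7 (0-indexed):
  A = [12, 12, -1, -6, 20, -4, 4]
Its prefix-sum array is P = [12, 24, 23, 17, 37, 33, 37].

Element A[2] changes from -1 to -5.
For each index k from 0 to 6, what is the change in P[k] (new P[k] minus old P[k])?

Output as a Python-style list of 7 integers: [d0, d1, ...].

Answer: [0, 0, -4, -4, -4, -4, -4]

Derivation:
Element change: A[2] -1 -> -5, delta = -4
For k < 2: P[k] unchanged, delta_P[k] = 0
For k >= 2: P[k] shifts by exactly -4
Delta array: [0, 0, -4, -4, -4, -4, -4]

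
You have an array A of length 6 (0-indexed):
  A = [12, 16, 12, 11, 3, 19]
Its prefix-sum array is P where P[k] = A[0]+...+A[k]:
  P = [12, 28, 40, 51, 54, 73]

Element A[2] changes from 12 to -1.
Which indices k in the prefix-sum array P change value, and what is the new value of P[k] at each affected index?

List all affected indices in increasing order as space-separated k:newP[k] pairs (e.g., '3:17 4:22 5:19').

Answer: 2:27 3:38 4:41 5:60

Derivation:
P[k] = A[0] + ... + A[k]
P[k] includes A[2] iff k >= 2
Affected indices: 2, 3, ..., 5; delta = -13
  P[2]: 40 + -13 = 27
  P[3]: 51 + -13 = 38
  P[4]: 54 + -13 = 41
  P[5]: 73 + -13 = 60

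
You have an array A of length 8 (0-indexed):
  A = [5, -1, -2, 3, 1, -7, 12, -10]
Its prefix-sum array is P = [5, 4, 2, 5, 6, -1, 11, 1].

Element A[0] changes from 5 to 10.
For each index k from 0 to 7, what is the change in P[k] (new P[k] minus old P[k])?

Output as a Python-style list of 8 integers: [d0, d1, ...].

Element change: A[0] 5 -> 10, delta = 5
For k < 0: P[k] unchanged, delta_P[k] = 0
For k >= 0: P[k] shifts by exactly 5
Delta array: [5, 5, 5, 5, 5, 5, 5, 5]

Answer: [5, 5, 5, 5, 5, 5, 5, 5]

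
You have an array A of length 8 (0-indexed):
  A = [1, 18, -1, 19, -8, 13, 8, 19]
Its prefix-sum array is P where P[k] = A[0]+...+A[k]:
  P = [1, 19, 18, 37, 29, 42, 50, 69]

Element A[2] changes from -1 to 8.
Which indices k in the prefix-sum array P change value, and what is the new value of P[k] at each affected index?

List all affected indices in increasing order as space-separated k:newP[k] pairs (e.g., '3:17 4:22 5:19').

P[k] = A[0] + ... + A[k]
P[k] includes A[2] iff k >= 2
Affected indices: 2, 3, ..., 7; delta = 9
  P[2]: 18 + 9 = 27
  P[3]: 37 + 9 = 46
  P[4]: 29 + 9 = 38
  P[5]: 42 + 9 = 51
  P[6]: 50 + 9 = 59
  P[7]: 69 + 9 = 78

Answer: 2:27 3:46 4:38 5:51 6:59 7:78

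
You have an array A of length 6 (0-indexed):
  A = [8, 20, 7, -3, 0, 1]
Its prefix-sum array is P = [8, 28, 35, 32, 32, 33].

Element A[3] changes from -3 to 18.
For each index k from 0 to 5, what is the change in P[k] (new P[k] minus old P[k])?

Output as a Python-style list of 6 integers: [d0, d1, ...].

Element change: A[3] -3 -> 18, delta = 21
For k < 3: P[k] unchanged, delta_P[k] = 0
For k >= 3: P[k] shifts by exactly 21
Delta array: [0, 0, 0, 21, 21, 21]

Answer: [0, 0, 0, 21, 21, 21]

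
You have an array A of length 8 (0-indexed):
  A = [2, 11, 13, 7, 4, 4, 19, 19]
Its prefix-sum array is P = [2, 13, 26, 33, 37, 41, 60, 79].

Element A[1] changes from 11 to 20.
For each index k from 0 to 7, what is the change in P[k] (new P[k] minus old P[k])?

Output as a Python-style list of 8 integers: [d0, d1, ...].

Element change: A[1] 11 -> 20, delta = 9
For k < 1: P[k] unchanged, delta_P[k] = 0
For k >= 1: P[k] shifts by exactly 9
Delta array: [0, 9, 9, 9, 9, 9, 9, 9]

Answer: [0, 9, 9, 9, 9, 9, 9, 9]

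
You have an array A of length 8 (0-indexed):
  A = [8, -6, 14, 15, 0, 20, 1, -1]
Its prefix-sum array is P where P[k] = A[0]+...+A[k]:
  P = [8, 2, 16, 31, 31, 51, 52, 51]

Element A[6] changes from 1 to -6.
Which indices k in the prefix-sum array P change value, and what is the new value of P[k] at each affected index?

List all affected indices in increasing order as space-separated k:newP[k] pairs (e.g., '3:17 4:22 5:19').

P[k] = A[0] + ... + A[k]
P[k] includes A[6] iff k >= 6
Affected indices: 6, 7, ..., 7; delta = -7
  P[6]: 52 + -7 = 45
  P[7]: 51 + -7 = 44

Answer: 6:45 7:44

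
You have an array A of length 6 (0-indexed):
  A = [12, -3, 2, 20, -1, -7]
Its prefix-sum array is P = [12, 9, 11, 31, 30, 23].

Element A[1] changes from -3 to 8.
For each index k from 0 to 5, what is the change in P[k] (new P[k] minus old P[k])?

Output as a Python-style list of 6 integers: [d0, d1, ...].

Answer: [0, 11, 11, 11, 11, 11]

Derivation:
Element change: A[1] -3 -> 8, delta = 11
For k < 1: P[k] unchanged, delta_P[k] = 0
For k >= 1: P[k] shifts by exactly 11
Delta array: [0, 11, 11, 11, 11, 11]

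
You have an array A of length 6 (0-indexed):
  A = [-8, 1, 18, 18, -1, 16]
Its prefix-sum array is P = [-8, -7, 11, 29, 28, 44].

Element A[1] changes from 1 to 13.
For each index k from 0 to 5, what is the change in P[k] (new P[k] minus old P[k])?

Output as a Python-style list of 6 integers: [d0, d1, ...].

Element change: A[1] 1 -> 13, delta = 12
For k < 1: P[k] unchanged, delta_P[k] = 0
For k >= 1: P[k] shifts by exactly 12
Delta array: [0, 12, 12, 12, 12, 12]

Answer: [0, 12, 12, 12, 12, 12]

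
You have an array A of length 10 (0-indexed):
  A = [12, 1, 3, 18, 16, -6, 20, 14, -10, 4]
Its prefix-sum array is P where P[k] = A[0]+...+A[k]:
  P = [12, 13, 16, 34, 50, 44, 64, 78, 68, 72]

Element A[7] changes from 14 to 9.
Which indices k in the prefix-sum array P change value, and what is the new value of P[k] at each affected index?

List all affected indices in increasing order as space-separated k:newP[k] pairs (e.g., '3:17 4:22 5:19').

Answer: 7:73 8:63 9:67

Derivation:
P[k] = A[0] + ... + A[k]
P[k] includes A[7] iff k >= 7
Affected indices: 7, 8, ..., 9; delta = -5
  P[7]: 78 + -5 = 73
  P[8]: 68 + -5 = 63
  P[9]: 72 + -5 = 67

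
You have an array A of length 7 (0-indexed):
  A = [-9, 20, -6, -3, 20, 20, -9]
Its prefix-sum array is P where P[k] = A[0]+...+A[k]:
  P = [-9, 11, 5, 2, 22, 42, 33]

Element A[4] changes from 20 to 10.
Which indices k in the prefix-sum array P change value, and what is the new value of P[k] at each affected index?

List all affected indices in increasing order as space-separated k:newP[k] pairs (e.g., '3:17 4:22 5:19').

P[k] = A[0] + ... + A[k]
P[k] includes A[4] iff k >= 4
Affected indices: 4, 5, ..., 6; delta = -10
  P[4]: 22 + -10 = 12
  P[5]: 42 + -10 = 32
  P[6]: 33 + -10 = 23

Answer: 4:12 5:32 6:23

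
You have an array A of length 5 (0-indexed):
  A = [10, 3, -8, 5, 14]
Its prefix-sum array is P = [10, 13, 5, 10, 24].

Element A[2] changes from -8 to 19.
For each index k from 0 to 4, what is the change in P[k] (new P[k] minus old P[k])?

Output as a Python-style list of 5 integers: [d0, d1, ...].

Element change: A[2] -8 -> 19, delta = 27
For k < 2: P[k] unchanged, delta_P[k] = 0
For k >= 2: P[k] shifts by exactly 27
Delta array: [0, 0, 27, 27, 27]

Answer: [0, 0, 27, 27, 27]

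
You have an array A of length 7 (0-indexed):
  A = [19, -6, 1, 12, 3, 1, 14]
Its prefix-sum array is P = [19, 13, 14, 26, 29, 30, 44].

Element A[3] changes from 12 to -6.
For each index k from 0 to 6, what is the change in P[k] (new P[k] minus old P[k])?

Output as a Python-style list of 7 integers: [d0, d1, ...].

Element change: A[3] 12 -> -6, delta = -18
For k < 3: P[k] unchanged, delta_P[k] = 0
For k >= 3: P[k] shifts by exactly -18
Delta array: [0, 0, 0, -18, -18, -18, -18]

Answer: [0, 0, 0, -18, -18, -18, -18]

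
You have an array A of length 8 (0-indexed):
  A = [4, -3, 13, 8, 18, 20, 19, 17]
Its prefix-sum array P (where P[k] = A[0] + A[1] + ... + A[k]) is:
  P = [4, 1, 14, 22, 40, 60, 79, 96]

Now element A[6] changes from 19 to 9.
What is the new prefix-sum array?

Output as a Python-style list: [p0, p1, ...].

Change: A[6] 19 -> 9, delta = -10
P[k] for k < 6: unchanged (A[6] not included)
P[k] for k >= 6: shift by delta = -10
  P[0] = 4 + 0 = 4
  P[1] = 1 + 0 = 1
  P[2] = 14 + 0 = 14
  P[3] = 22 + 0 = 22
  P[4] = 40 + 0 = 40
  P[5] = 60 + 0 = 60
  P[6] = 79 + -10 = 69
  P[7] = 96 + -10 = 86

Answer: [4, 1, 14, 22, 40, 60, 69, 86]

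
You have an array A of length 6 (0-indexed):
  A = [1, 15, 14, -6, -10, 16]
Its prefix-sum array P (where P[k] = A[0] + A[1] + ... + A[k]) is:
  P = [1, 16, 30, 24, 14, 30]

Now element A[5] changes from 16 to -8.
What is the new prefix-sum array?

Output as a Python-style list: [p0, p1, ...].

Change: A[5] 16 -> -8, delta = -24
P[k] for k < 5: unchanged (A[5] not included)
P[k] for k >= 5: shift by delta = -24
  P[0] = 1 + 0 = 1
  P[1] = 16 + 0 = 16
  P[2] = 30 + 0 = 30
  P[3] = 24 + 0 = 24
  P[4] = 14 + 0 = 14
  P[5] = 30 + -24 = 6

Answer: [1, 16, 30, 24, 14, 6]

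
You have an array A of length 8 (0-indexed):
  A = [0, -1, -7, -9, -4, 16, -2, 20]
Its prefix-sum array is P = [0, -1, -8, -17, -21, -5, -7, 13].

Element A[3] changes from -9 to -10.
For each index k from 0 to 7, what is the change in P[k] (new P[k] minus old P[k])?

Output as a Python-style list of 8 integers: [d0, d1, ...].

Element change: A[3] -9 -> -10, delta = -1
For k < 3: P[k] unchanged, delta_P[k] = 0
For k >= 3: P[k] shifts by exactly -1
Delta array: [0, 0, 0, -1, -1, -1, -1, -1]

Answer: [0, 0, 0, -1, -1, -1, -1, -1]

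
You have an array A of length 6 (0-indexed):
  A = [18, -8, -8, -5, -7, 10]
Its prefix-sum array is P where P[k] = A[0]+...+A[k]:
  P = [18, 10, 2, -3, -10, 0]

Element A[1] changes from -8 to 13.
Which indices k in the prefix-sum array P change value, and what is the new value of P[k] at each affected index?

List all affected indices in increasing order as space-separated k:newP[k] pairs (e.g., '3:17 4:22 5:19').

P[k] = A[0] + ... + A[k]
P[k] includes A[1] iff k >= 1
Affected indices: 1, 2, ..., 5; delta = 21
  P[1]: 10 + 21 = 31
  P[2]: 2 + 21 = 23
  P[3]: -3 + 21 = 18
  P[4]: -10 + 21 = 11
  P[5]: 0 + 21 = 21

Answer: 1:31 2:23 3:18 4:11 5:21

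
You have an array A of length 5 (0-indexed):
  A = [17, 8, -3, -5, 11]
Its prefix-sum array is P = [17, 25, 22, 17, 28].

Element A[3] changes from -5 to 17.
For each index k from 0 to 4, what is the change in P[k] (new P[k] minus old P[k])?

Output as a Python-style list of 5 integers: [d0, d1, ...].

Answer: [0, 0, 0, 22, 22]

Derivation:
Element change: A[3] -5 -> 17, delta = 22
For k < 3: P[k] unchanged, delta_P[k] = 0
For k >= 3: P[k] shifts by exactly 22
Delta array: [0, 0, 0, 22, 22]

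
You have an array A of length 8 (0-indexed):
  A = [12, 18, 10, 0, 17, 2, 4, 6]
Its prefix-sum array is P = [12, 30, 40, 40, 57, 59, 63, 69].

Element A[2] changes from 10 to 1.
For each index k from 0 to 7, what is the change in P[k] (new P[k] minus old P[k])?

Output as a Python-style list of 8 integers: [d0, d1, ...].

Answer: [0, 0, -9, -9, -9, -9, -9, -9]

Derivation:
Element change: A[2] 10 -> 1, delta = -9
For k < 2: P[k] unchanged, delta_P[k] = 0
For k >= 2: P[k] shifts by exactly -9
Delta array: [0, 0, -9, -9, -9, -9, -9, -9]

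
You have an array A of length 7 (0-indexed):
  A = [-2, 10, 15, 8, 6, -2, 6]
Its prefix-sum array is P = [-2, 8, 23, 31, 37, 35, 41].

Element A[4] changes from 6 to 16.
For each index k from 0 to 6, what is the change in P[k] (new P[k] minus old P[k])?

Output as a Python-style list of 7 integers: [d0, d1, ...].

Answer: [0, 0, 0, 0, 10, 10, 10]

Derivation:
Element change: A[4] 6 -> 16, delta = 10
For k < 4: P[k] unchanged, delta_P[k] = 0
For k >= 4: P[k] shifts by exactly 10
Delta array: [0, 0, 0, 0, 10, 10, 10]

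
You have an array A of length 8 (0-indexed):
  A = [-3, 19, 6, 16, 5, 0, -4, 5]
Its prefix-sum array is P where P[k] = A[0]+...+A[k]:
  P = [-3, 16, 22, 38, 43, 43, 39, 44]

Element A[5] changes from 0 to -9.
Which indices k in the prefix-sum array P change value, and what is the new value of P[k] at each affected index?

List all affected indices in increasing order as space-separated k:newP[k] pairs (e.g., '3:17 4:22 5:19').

Answer: 5:34 6:30 7:35

Derivation:
P[k] = A[0] + ... + A[k]
P[k] includes A[5] iff k >= 5
Affected indices: 5, 6, ..., 7; delta = -9
  P[5]: 43 + -9 = 34
  P[6]: 39 + -9 = 30
  P[7]: 44 + -9 = 35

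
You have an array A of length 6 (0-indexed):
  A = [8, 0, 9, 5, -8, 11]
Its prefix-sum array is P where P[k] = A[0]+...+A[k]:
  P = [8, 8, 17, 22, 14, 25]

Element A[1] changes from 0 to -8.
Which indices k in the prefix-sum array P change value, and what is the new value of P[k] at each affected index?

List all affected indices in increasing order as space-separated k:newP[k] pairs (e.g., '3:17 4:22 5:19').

P[k] = A[0] + ... + A[k]
P[k] includes A[1] iff k >= 1
Affected indices: 1, 2, ..., 5; delta = -8
  P[1]: 8 + -8 = 0
  P[2]: 17 + -8 = 9
  P[3]: 22 + -8 = 14
  P[4]: 14 + -8 = 6
  P[5]: 25 + -8 = 17

Answer: 1:0 2:9 3:14 4:6 5:17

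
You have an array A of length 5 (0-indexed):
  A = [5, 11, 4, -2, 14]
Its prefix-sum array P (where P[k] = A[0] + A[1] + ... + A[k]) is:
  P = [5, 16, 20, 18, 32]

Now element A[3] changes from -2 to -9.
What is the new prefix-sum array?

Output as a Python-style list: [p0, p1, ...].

Change: A[3] -2 -> -9, delta = -7
P[k] for k < 3: unchanged (A[3] not included)
P[k] for k >= 3: shift by delta = -7
  P[0] = 5 + 0 = 5
  P[1] = 16 + 0 = 16
  P[2] = 20 + 0 = 20
  P[3] = 18 + -7 = 11
  P[4] = 32 + -7 = 25

Answer: [5, 16, 20, 11, 25]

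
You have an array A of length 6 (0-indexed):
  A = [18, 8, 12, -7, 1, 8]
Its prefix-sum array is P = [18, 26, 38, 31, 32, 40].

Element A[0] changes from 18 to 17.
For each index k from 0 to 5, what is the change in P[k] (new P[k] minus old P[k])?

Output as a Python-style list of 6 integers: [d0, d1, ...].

Element change: A[0] 18 -> 17, delta = -1
For k < 0: P[k] unchanged, delta_P[k] = 0
For k >= 0: P[k] shifts by exactly -1
Delta array: [-1, -1, -1, -1, -1, -1]

Answer: [-1, -1, -1, -1, -1, -1]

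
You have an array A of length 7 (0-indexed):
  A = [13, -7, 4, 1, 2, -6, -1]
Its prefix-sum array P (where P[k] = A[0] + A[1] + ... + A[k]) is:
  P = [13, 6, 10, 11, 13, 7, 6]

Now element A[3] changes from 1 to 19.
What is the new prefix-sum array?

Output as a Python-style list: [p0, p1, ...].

Answer: [13, 6, 10, 29, 31, 25, 24]

Derivation:
Change: A[3] 1 -> 19, delta = 18
P[k] for k < 3: unchanged (A[3] not included)
P[k] for k >= 3: shift by delta = 18
  P[0] = 13 + 0 = 13
  P[1] = 6 + 0 = 6
  P[2] = 10 + 0 = 10
  P[3] = 11 + 18 = 29
  P[4] = 13 + 18 = 31
  P[5] = 7 + 18 = 25
  P[6] = 6 + 18 = 24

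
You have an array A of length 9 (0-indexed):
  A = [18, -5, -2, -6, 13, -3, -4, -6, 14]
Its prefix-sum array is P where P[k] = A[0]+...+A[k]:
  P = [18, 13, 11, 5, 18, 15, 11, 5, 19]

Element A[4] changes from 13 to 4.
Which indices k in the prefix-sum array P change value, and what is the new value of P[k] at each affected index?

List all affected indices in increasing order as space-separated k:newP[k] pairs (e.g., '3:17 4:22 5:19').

P[k] = A[0] + ... + A[k]
P[k] includes A[4] iff k >= 4
Affected indices: 4, 5, ..., 8; delta = -9
  P[4]: 18 + -9 = 9
  P[5]: 15 + -9 = 6
  P[6]: 11 + -9 = 2
  P[7]: 5 + -9 = -4
  P[8]: 19 + -9 = 10

Answer: 4:9 5:6 6:2 7:-4 8:10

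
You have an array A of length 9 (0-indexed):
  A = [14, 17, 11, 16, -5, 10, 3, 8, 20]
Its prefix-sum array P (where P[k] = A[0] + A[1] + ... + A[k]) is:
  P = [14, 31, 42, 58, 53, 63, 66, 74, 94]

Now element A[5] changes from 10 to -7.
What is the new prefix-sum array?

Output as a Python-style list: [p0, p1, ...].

Change: A[5] 10 -> -7, delta = -17
P[k] for k < 5: unchanged (A[5] not included)
P[k] for k >= 5: shift by delta = -17
  P[0] = 14 + 0 = 14
  P[1] = 31 + 0 = 31
  P[2] = 42 + 0 = 42
  P[3] = 58 + 0 = 58
  P[4] = 53 + 0 = 53
  P[5] = 63 + -17 = 46
  P[6] = 66 + -17 = 49
  P[7] = 74 + -17 = 57
  P[8] = 94 + -17 = 77

Answer: [14, 31, 42, 58, 53, 46, 49, 57, 77]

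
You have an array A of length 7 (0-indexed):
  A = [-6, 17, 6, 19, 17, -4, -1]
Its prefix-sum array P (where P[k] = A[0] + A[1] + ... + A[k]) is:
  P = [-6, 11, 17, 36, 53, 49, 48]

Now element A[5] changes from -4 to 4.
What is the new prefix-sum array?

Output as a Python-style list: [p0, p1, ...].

Answer: [-6, 11, 17, 36, 53, 57, 56]

Derivation:
Change: A[5] -4 -> 4, delta = 8
P[k] for k < 5: unchanged (A[5] not included)
P[k] for k >= 5: shift by delta = 8
  P[0] = -6 + 0 = -6
  P[1] = 11 + 0 = 11
  P[2] = 17 + 0 = 17
  P[3] = 36 + 0 = 36
  P[4] = 53 + 0 = 53
  P[5] = 49 + 8 = 57
  P[6] = 48 + 8 = 56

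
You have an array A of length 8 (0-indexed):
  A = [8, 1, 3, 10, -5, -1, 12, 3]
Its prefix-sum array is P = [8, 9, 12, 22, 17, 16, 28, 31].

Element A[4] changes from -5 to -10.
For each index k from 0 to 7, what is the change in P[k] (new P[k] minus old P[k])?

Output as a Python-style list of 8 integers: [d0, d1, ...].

Answer: [0, 0, 0, 0, -5, -5, -5, -5]

Derivation:
Element change: A[4] -5 -> -10, delta = -5
For k < 4: P[k] unchanged, delta_P[k] = 0
For k >= 4: P[k] shifts by exactly -5
Delta array: [0, 0, 0, 0, -5, -5, -5, -5]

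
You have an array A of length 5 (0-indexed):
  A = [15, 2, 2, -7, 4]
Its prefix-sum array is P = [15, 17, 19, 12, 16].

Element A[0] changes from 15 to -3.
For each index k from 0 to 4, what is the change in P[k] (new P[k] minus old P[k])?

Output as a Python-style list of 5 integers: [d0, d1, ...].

Answer: [-18, -18, -18, -18, -18]

Derivation:
Element change: A[0] 15 -> -3, delta = -18
For k < 0: P[k] unchanged, delta_P[k] = 0
For k >= 0: P[k] shifts by exactly -18
Delta array: [-18, -18, -18, -18, -18]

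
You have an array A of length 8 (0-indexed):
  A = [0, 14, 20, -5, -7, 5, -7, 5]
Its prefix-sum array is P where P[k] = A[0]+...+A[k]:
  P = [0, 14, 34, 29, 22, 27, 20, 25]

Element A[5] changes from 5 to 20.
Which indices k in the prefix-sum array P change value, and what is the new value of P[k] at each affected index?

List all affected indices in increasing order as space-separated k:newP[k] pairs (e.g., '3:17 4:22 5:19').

P[k] = A[0] + ... + A[k]
P[k] includes A[5] iff k >= 5
Affected indices: 5, 6, ..., 7; delta = 15
  P[5]: 27 + 15 = 42
  P[6]: 20 + 15 = 35
  P[7]: 25 + 15 = 40

Answer: 5:42 6:35 7:40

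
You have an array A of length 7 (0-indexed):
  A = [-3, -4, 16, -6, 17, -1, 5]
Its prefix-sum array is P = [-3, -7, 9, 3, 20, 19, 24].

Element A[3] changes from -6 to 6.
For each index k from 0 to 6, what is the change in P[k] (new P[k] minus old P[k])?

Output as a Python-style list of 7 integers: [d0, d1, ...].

Answer: [0, 0, 0, 12, 12, 12, 12]

Derivation:
Element change: A[3] -6 -> 6, delta = 12
For k < 3: P[k] unchanged, delta_P[k] = 0
For k >= 3: P[k] shifts by exactly 12
Delta array: [0, 0, 0, 12, 12, 12, 12]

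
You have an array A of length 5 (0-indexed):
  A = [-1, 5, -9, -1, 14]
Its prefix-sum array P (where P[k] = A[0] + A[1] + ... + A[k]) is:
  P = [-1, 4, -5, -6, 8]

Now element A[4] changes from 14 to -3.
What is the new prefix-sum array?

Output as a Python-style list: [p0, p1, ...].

Answer: [-1, 4, -5, -6, -9]

Derivation:
Change: A[4] 14 -> -3, delta = -17
P[k] for k < 4: unchanged (A[4] not included)
P[k] for k >= 4: shift by delta = -17
  P[0] = -1 + 0 = -1
  P[1] = 4 + 0 = 4
  P[2] = -5 + 0 = -5
  P[3] = -6 + 0 = -6
  P[4] = 8 + -17 = -9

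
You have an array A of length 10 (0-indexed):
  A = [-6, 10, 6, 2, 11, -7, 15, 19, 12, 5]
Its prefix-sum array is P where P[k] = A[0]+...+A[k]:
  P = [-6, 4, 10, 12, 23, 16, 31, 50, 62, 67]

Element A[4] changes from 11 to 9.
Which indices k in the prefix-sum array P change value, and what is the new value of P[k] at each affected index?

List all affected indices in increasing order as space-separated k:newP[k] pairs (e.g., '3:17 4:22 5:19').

P[k] = A[0] + ... + A[k]
P[k] includes A[4] iff k >= 4
Affected indices: 4, 5, ..., 9; delta = -2
  P[4]: 23 + -2 = 21
  P[5]: 16 + -2 = 14
  P[6]: 31 + -2 = 29
  P[7]: 50 + -2 = 48
  P[8]: 62 + -2 = 60
  P[9]: 67 + -2 = 65

Answer: 4:21 5:14 6:29 7:48 8:60 9:65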